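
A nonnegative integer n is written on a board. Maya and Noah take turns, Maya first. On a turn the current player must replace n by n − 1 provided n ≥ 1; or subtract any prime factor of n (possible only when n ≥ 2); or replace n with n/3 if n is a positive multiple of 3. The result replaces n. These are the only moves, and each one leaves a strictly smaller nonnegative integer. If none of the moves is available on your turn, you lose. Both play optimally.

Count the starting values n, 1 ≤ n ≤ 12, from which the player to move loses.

2

Positions with no move are L. A position that does have a move is losing for the player to move precisely when every available move leads to a winning position for the opponent. Fill in the labels:
n=0: no move → L
n=1: →0(L), so W
n=2: →0(L), so W
n=3: →0(L), so W
n=4: →2(W), 3(W) — all W, so L
n=5: →0(L), so W
n=6: →4(L), so W
n=7: →0(L), so W
n=8: →6(W), 7(W) — all W, so L
n=9: →8(L), so W
n=10: →8(L), so W
n=11: →0(L), so W
n=12: →4(L), so W
L entries with 1 ≤ n ≤ 12 (n=0 is outside the asked range and is not counted): n = 4, 8; that makes 2.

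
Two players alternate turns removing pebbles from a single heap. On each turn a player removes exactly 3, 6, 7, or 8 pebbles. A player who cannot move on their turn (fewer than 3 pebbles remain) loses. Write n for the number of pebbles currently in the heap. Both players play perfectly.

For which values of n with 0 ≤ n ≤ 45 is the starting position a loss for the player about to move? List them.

Classify positions by backward induction: terminal positions (no move available) are L. From any other position, the mover wins iff some move reaches an L.
n=0: no move → L
n=1: no move → L
n=2: no move → L
n=3: →0(L), so W
n=4: →1(L), so W
n=5: →2(L), so W
n=6: →0(L), so W
n=7: →1(L), so W
n=8: →2(L), so W
n=9: →2(L), so W
n=10: →2(L), so W
n=11: →8(W), 5(W), 4(W), 3(W) — all W, so L
n=12: →9(W), 6(W), 5(W), 4(W) — all W, so L
n=13: →10(W), 7(W), 6(W), 5(W) — all W, so L
n=14: →11(L), so W
n=15: →12(L), so W
n=16: →13(L), so W
n=17: →11(L), so W
n=18: →12(L), so W
n=19: →13(L), so W
n=20: →13(L), so W
n=21: →13(L), so W
n=22: →19(W), 16(W), 15(W), 14(W) — all W, so L
n=23: →20(W), 17(W), 16(W), 15(W) — all W, so L
n=24: →21(W), 18(W), 17(W), 16(W) — all W, so L
n=25: →22(L), so W
n=26: →23(L), so W
n=27: →24(L), so W
n=28: →22(L), so W
n=29: →23(L), so W
n=30: →24(L), so W
n=31: →24(L), so W
n=32: →24(L), so W
n=33: →30(W), 27(W), 26(W), 25(W) — all W, so L
n=34: →31(W), 28(W), 27(W), 26(W) — all W, so L
n=35: →32(W), 29(W), 28(W), 27(W) — all W, so L
n=36: →33(L), so W
n=37: →34(L), so W
n=38: →35(L), so W
n=39: →33(L), so W
n=40: →34(L), so W
n=41: →35(L), so W
n=42: →35(L), so W
n=43: →35(L), so W
n=44: →41(W), 38(W), 37(W), 36(W) — all W, so L
n=45: →42(W), 39(W), 38(W), 37(W) — all W, so L
The losing starting values of n are exactly the entries labelled L in this table (14 of them).

0, 1, 2, 11, 12, 13, 22, 23, 24, 33, 34, 35, 44, 45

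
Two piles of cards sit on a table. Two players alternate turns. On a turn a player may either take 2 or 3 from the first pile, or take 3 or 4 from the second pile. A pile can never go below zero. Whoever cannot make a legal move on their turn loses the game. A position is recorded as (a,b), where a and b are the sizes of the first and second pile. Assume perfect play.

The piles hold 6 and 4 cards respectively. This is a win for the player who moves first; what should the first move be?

Move to (3,4).

Use the standard recursion: the mover loses at a terminal position; elsewhere, the mover wins exactly when some move hands the opponent an L position.
No move ever increases a pile, so every position that can arise here has a ≤ 6 and b ≤ 4; it is enough to label the cells with 0 ≤ a ≤ 6 and 0 ≤ b ≤ 4.
Every move lowers a or b (never raises either), so fill the grid row by row in increasing a, and left to right within a row: each cell's successors are then already labelled.
      b=0  b=1  b=2  b=3  b=4
a=0:    L    L    L    W    W
a=1:    L    L    L    W    W
a=2:    W    W    W    L    L
a=3:    W    W    W    L    L
a=4:    W    W    W    W    W
a=5:    L    L    L    W    W
a=6:    L    L    L    W    W
Cells with no legal move (terminal, hence L): (0,0), (0,1), (0,2), (1,0), (1,1), (1,2).
The remaining L cells, each justified by listing all of its moves:
(2,3): L (options (0,3)(W), (2,0)(W) are all W)
(2,4): L (options (0,4)(W), (2,1)(W), (2,0)(W) are all W)
(3,3): L (options (1,3)(W), (0,3)(W), (3,0)(W) are all W)
(3,4): L (options (1,4)(W), (0,4)(W), (3,1)(W), (3,0)(W) are all W)
(5,0): L (options (3,0)(W), (2,0)(W) are all W)
(5,1): L (options (3,1)(W), (2,1)(W) are all W)
(5,2): L (options (3,2)(W), (2,2)(W) are all W)
(6,0): L (options (4,0)(W), (3,0)(W) are all W)
(6,1): L (options (4,1)(W), (3,1)(W) are all W)
(6,2): L (options (4,2)(W), (3,2)(W) are all W)
Every other cell has at least one move into one of the L cells above, so it is W.
From (6,4), the L positions reachable in one move are: (3,4), (6,1), (6,0). Any move reaching one of these is winning.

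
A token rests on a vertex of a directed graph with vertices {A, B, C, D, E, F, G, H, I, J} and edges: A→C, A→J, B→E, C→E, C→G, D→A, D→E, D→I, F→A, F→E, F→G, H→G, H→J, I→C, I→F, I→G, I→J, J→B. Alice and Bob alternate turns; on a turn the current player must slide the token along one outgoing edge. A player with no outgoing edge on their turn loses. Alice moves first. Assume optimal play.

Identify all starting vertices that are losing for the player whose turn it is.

Work bottom-up. With no move the player to move loses. Otherwise the position is W if at least one move leads to an L position for the opponent, and L if every move leads to a W.
Every edge goes from a vertex to one that appears earlier in the order E, G, C, B, J, A, F, I, H, D, so processing vertices in that order labels each vertex after all of its successors.
E: no outgoing edge → L
G: no outgoing edge → L
C: →G(L), so W
B: →E(L), so W
J: →B(W) only, which is W, so L
A: →J(L), so W
F: →G(L), so W
I: →J(L), so W
H: →J(L), so W
D: →E(L), so W
The losing starting vertices are exactly the entries labelled L in this table (3 of them).

E, G, J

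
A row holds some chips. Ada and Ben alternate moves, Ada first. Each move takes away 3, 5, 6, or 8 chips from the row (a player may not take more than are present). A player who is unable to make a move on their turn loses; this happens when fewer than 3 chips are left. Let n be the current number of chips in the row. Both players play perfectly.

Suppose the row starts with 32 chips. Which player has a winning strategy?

Positions with no move are L. A position that does have a move is losing for the player to move precisely when every available move leads to a winning position for the opponent. Fill in the labels:
n=0: no move → L
n=1: no move → L
n=2: no move → L
n=3: reaches L-position 0 → W
n=4: reaches L-position 1 → W
n=5: reaches L-position 2 → W
n=6: reaches L-position 1 → W
n=7: reaches L-position 2 → W
n=8: reaches L-position 2 → W
n=9: reaches L-position 1 → W
n=10: reaches L-position 2 → W
n=11: only reaches 8(W), 6(W), 5(W), 3(W), all W → L
n=12: only reaches 9(W), 7(W), 6(W), 4(W), all W → L
n=13: only reaches 10(W), 8(W), 7(W), 5(W), all W → L
n=14: reaches L-position 11 → W
n=15: reaches L-position 12 → W
n=16: reaches L-position 13 → W
n=17: reaches L-position 12 → W
n=18: reaches L-position 13 → W
n=19: reaches L-position 13 → W
n=20: reaches L-position 12 → W
n=21: reaches L-position 13 → W
n=22: only reaches 19(W), 17(W), 16(W), 14(W), all W → L
n=23: only reaches 20(W), 18(W), 17(W), 15(W), all W → L
n=24: only reaches 21(W), 19(W), 18(W), 16(W), all W → L
n=25: reaches L-position 22 → W
n=26: reaches L-position 23 → W
n=27: reaches L-position 24 → W
n=28: reaches L-position 23 → W
n=29: reaches L-position 24 → W
n=30: reaches L-position 24 → W
n=31: reaches L-position 23 → W
n=32: reaches L-position 24 → W
The starting position 32 is W: Ada should remove 8, leaving 24, handing over an L position.

Ada wins.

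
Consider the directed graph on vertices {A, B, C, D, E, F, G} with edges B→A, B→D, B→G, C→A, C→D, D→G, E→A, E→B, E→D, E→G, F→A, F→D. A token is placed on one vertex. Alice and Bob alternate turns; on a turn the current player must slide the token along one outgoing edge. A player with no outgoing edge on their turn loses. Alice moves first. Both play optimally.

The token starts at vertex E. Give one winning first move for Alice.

Label each position W (a win for the player to move) or L (a loss). A position with no legal move is L; any other position is W exactly when some move reaches an L, and L when every move reaches a W.
Every edge goes from a vertex to one that appears earlier in the order G, A, D, F, B, E, C, so processing vertices in that order labels each vertex after all of its successors.
G: no outgoing edge → L
A: no outgoing edge → L
D: can move to G, which is L ⇒ W
F: can move to A, which is L ⇒ W
B: can move to A, which is L ⇒ W
E: can move to A, which is L ⇒ W
C: can move to A, which is L ⇒ W
From E, the L positions reachable in one move are: A, G. Any move reaching one of these is winning.

Move to A.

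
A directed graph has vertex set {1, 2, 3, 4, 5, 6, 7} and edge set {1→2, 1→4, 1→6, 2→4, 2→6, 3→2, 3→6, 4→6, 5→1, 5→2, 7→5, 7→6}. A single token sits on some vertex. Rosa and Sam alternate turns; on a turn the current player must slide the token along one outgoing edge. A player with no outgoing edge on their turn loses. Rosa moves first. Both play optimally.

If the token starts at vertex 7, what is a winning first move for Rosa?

Build the W/L table. Terminal = L. A non-terminal position is W if it has a move to some L; otherwise it is L.
Every edge goes from a vertex to one that appears earlier in the order 6, 4, 2, 1, 5, 7, 3, so processing vertices in that order labels each vertex after all of its successors.
6: no outgoing edge → L
4: can move to 6, which is L ⇒ W
2: can move to 6, which is L ⇒ W
1: can move to 6, which is L ⇒ W
5: moves to 1(W), 2(W); every one is W ⇒ L
7: can move to 5, which is L ⇒ W
3: can move to 6, which is L ⇒ W
From 7, the L positions reachable in one move are: 5, 6. Any move reaching one of these is winning.

Move to 5.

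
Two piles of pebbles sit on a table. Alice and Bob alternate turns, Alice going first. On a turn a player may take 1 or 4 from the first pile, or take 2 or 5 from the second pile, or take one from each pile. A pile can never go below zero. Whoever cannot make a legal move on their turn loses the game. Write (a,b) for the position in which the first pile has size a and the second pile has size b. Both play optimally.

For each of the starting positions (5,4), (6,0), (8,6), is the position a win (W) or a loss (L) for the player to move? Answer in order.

Work bottom-up. With no move the player to move loses. Otherwise the position is W if at least one move leads to an L position for the opponent, and L if every move leads to a W.
No move ever increases a pile, so every position that can arise here has a ≤ 8 and b ≤ 6; it is enough to label the cells with 0 ≤ a ≤ 8 and 0 ≤ b ≤ 6.
Every move lowers a or b (never raises either), so fill the grid row by row in increasing a, and left to right within a row: each cell's successors are then already labelled.
      b=0  b=1  b=2  b=3  b=4  b=5  b=6
a=0:    L    L    W    W    L    W    W
a=1:    W    W    W    L    W    W    L
a=2:    L    L    W    W    W    W    W
a=3:    W    W    W    L    L    W    W
a=4:    W    W    L    W    W    W    L
a=5:    L    L    W    W    L    W    W
a=6:    W    W    W    L    W    W    L
a=7:    L    L    W    W    W    W    W
a=8:    W    W    W    L    L    W    W
Cells with no legal move (terminal, hence L): (0,0), (0,1).
The remaining L cells, each justified by listing all of its moves:
(0,4): only reaches (0,2)(W), which is W → L
(1,3): only reaches (0,3)(W), (1,1)(W), (0,2)(W), all W → L
(1,6): only reaches (0,6)(W), (1,4)(W), (1,1)(W), (0,5)(W), all W → L
(2,0): only reaches (1,0)(W), which is W → L
(2,1): only reaches (1,1)(W), (1,0)(W), all W → L
(3,3): only reaches (2,3)(W), (3,1)(W), (2,2)(W), all W → L
(3,4): only reaches (2,4)(W), (3,2)(W), (2,3)(W), all W → L
(4,2): only reaches (3,2)(W), (0,2)(W), (4,0)(W), (3,1)(W), all W → L
(4,6): only reaches (3,6)(W), (0,6)(W), (4,4)(W), (4,1)(W), (3,5)(W), all W → L
(5,0): only reaches (4,0)(W), (1,0)(W), all W → L
(5,1): only reaches (4,1)(W), (1,1)(W), (4,0)(W), all W → L
(5,4): only reaches (4,4)(W), (1,4)(W), (5,2)(W), (4,3)(W), all W → L
(6,3): only reaches (5,3)(W), (2,3)(W), (6,1)(W), (5,2)(W), all W → L
(6,6): only reaches (5,6)(W), (2,6)(W), (6,4)(W), (6,1)(W), (5,5)(W), all W → L
(7,0): only reaches (6,0)(W), (3,0)(W), all W → L
(7,1): only reaches (6,1)(W), (3,1)(W), (6,0)(W), all W → L
(8,3): only reaches (7,3)(W), (4,3)(W), (8,1)(W), (7,2)(W), all W → L
(8,4): only reaches (7,4)(W), (4,4)(W), (8,2)(W), (7,3)(W), all W → L
Every other cell has at least one move into one of the L cells above, so it is W.
(5,4): one of the L cells justified above, so L
(6,0): the move to (5,0) reaches an L cell, so W
(8,6): the move to (4,6) reaches an L cell, so W

(5,4): L, (6,0): W, (8,6): W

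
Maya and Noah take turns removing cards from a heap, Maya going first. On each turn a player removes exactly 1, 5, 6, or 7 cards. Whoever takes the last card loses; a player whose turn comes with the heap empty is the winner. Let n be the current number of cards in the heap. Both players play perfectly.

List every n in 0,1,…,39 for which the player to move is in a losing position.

1, 3, 5, 13, 15, 17, 25, 27, 29, 37, 39

Classify positions by backward induction: terminal positions (no move available) are W. From any other position, the mover wins iff some move reaches an L.
n=0: no move; the opponent has just taken the last card and therefore loses → W
n=1: the only move is to 0(W), a W ⇒ L
n=2: can move to 1, which is L ⇒ W
n=3: the only move is to 2(W), a W ⇒ L
n=4: can move to 3, which is L ⇒ W
n=5: moves to 4(W), 0(W); every one is W ⇒ L
n=6: can move to 5, which is L ⇒ W
n=7: can move to 1, which is L ⇒ W
n=8: can move to 3, which is L ⇒ W
n=9: can move to 3, which is L ⇒ W
n=10: can move to 5, which is L ⇒ W
n=11: can move to 5, which is L ⇒ W
n=12: can move to 5, which is L ⇒ W
n=13: moves to 12(W), 8(W), 7(W), 6(W); every one is W ⇒ L
n=14: can move to 13, which is L ⇒ W
n=15: moves to 14(W), 10(W), 9(W), 8(W); every one is W ⇒ L
n=16: can move to 15, which is L ⇒ W
n=17: moves to 16(W), 12(W), 11(W), 10(W); every one is W ⇒ L
n=18: can move to 17, which is L ⇒ W
n=19: can move to 13, which is L ⇒ W
n=20: can move to 15, which is L ⇒ W
n=21: can move to 15, which is L ⇒ W
n=22: can move to 17, which is L ⇒ W
n=23: can move to 17, which is L ⇒ W
n=24: can move to 17, which is L ⇒ W
n=25: moves to 24(W), 20(W), 19(W), 18(W); every one is W ⇒ L
n=26: can move to 25, which is L ⇒ W
n=27: moves to 26(W), 22(W), 21(W), 20(W); every one is W ⇒ L
n=28: can move to 27, which is L ⇒ W
n=29: moves to 28(W), 24(W), 23(W), 22(W); every one is W ⇒ L
n=30: can move to 29, which is L ⇒ W
n=31: can move to 25, which is L ⇒ W
n=32: can move to 27, which is L ⇒ W
n=33: can move to 27, which is L ⇒ W
n=34: can move to 29, which is L ⇒ W
n=35: can move to 29, which is L ⇒ W
n=36: can move to 29, which is L ⇒ W
n=37: moves to 36(W), 32(W), 31(W), 30(W); every one is W ⇒ L
n=38: can move to 37, which is L ⇒ W
n=39: moves to 38(W), 34(W), 33(W), 32(W); every one is W ⇒ L
The losing starting values of n are exactly the entries labelled L in this table (11 of them).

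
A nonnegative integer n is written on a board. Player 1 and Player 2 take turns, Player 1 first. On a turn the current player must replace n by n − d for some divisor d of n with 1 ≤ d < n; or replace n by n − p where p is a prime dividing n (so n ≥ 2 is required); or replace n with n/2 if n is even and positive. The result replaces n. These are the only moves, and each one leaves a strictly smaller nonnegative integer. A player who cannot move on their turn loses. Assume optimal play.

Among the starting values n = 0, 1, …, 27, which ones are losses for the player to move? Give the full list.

Work bottom-up. With no move the player to move loses. Otherwise the position is W if at least one move leads to an L position for the opponent, and L if every move leads to a W.
n=0: no move → L
n=1: no move → L
n=2: reaches L-position 0 → W
n=3: reaches L-position 0 → W
n=4: only reaches 2(W), 3(W), all W → L
n=5: reaches L-position 0 → W
n=6: reaches L-position 4 → W
n=7: reaches L-position 0 → W
n=8: reaches L-position 4 → W
n=9: only reaches 6(W), 8(W), all W → L
n=10: reaches L-position 9 → W
n=11: reaches L-position 0 → W
n=12: reaches L-position 9 → W
n=13: reaches L-position 0 → W
n=14: only reaches 7(W), 12(W), 13(W), all W → L
n=15: reaches L-position 14 → W
n=16: reaches L-position 14 → W
n=17: reaches L-position 0 → W
n=18: reaches L-position 9 → W
n=19: reaches L-position 0 → W
n=20: only reaches 10(W), 15(W), 16(W), 18(W), 19(W), all W → L
n=21: reaches L-position 14 → W
n=22: reaches L-position 20 → W
n=23: reaches L-position 0 → W
n=24: reaches L-position 20 → W
n=25: reaches L-position 20 → W
n=26: only reaches 13(W), 24(W), 25(W), all W → L
n=27: reaches L-position 26 → W
The losing starting values of n are exactly the entries labelled L in this table (7 of them).

0, 1, 4, 9, 14, 20, 26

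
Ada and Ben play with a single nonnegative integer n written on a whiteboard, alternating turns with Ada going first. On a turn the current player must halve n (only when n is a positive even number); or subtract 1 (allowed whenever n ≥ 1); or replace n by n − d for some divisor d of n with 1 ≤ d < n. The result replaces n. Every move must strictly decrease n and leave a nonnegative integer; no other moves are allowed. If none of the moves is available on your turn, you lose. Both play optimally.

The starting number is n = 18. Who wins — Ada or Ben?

Ada wins.

Use the standard recursion: the mover loses at a terminal position; elsewhere, the mover wins exactly when some move hands the opponent an L position.
n=0: no move → L
n=1: can move to 0, which is L ⇒ W
n=2: the only move is to 1(W), a W ⇒ L
n=3: can move to 2, which is L ⇒ W
n=4: can move to 2, which is L ⇒ W
n=5: the only move is to 4(W), a W ⇒ L
n=6: can move to 5, which is L ⇒ W
n=7: the only move is to 6(W), a W ⇒ L
n=8: can move to 7, which is L ⇒ W
n=9: moves to 6(W), 8(W); every one is W ⇒ L
n=10: can move to 5, which is L ⇒ W
n=11: the only move is to 10(W), a W ⇒ L
n=12: can move to 9, which is L ⇒ W
n=13: the only move is to 12(W), a W ⇒ L
n=14: can move to 7, which is L ⇒ W
n=15: moves to 10(W), 12(W), 14(W); every one is W ⇒ L
n=16: can move to 15, which is L ⇒ W
n=17: the only move is to 16(W), a W ⇒ L
n=18: can move to 9, which is L ⇒ W
From 18 Ada can move to 9, reaching an L position.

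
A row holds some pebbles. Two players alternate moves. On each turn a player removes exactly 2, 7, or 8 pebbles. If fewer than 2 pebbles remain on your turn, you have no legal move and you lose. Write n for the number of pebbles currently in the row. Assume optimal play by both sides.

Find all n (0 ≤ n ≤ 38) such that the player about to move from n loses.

Use the standard recursion: the mover loses at a terminal position; elsewhere, the mover wins exactly when some move hands the opponent an L position.
n=0: no move → L
n=1: no move → L
n=2: can move to 0, which is L ⇒ W
n=3: can move to 1, which is L ⇒ W
n=4: the only move is to 2(W), a W ⇒ L
n=5: the only move is to 3(W), a W ⇒ L
n=6: can move to 4, which is L ⇒ W
n=7: can move to 5, which is L ⇒ W
n=8: can move to 1, which is L ⇒ W
n=9: can move to 1, which is L ⇒ W
n=10: moves to 8(W), 3(W), 2(W); every one is W ⇒ L
n=11: can move to 4, which is L ⇒ W
n=12: can move to 10, which is L ⇒ W
n=13: can move to 5, which is L ⇒ W
n=14: moves to 12(W), 7(W), 6(W); every one is W ⇒ L
n=15: moves to 13(W), 8(W), 7(W); every one is W ⇒ L
n=16: can move to 14, which is L ⇒ W
n=17: can move to 15, which is L ⇒ W
n=18: can move to 10, which is L ⇒ W
n=19: moves to 17(W), 12(W), 11(W); every one is W ⇒ L
n=20: moves to 18(W), 13(W), 12(W); every one is W ⇒ L
n=21: can move to 19, which is L ⇒ W
n=22: can move to 20, which is L ⇒ W
n=23: can move to 15, which is L ⇒ W
n=24: moves to 22(W), 17(W), 16(W); every one is W ⇒ L
n=25: moves to 23(W), 18(W), 17(W); every one is W ⇒ L
n=26: can move to 24, which is L ⇒ W
n=27: can move to 25, which is L ⇒ W
n=28: can move to 20, which is L ⇒ W
n=29: moves to 27(W), 22(W), 21(W); every one is W ⇒ L
n=30: moves to 28(W), 23(W), 22(W); every one is W ⇒ L
n=31: can move to 29, which is L ⇒ W
n=32: can move to 30, which is L ⇒ W
n=33: can move to 25, which is L ⇒ W
n=34: moves to 32(W), 27(W), 26(W); every one is W ⇒ L
n=35: moves to 33(W), 28(W), 27(W); every one is W ⇒ L
n=36: can move to 34, which is L ⇒ W
n=37: can move to 35, which is L ⇒ W
n=38: can move to 30, which is L ⇒ W
Reading off the rows marked L gives the requested list; there are 15 such values of n.

0, 1, 4, 5, 10, 14, 15, 19, 20, 24, 25, 29, 30, 34, 35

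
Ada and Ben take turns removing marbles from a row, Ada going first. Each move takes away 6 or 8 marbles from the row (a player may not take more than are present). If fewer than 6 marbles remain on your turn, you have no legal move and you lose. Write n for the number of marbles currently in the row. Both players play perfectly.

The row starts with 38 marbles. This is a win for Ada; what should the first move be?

Use the standard recursion: the mover loses at a terminal position; elsewhere, the mover wins exactly when some move hands the opponent an L position.
n=0: no move → L
n=1: no move → L
n=2: no move → L
n=3: no move → L
n=4: no move → L
n=5: no move → L
n=6: W (go to 0, an L position)
n=7: W (go to 1, an L position)
n=8: W (go to 2, an L position)
n=9: W (go to 3, an L position)
n=10: W (go to 4, an L position)
n=11: W (go to 5, an L position)
n=12: W (go to 4, an L position)
n=13: W (go to 5, an L position)
n=14: L (options 8(W), 6(W) are all W)
n=15: L (options 9(W), 7(W) are all W)
n=16: L (options 10(W), 8(W) are all W)
n=17: L (options 11(W), 9(W) are all W)
n=18: L (options 12(W), 10(W) are all W)
n=19: L (options 13(W), 11(W) are all W)
n=20: W (go to 14, an L position)
n=21: W (go to 15, an L position)
n=22: W (go to 16, an L position)
n=23: W (go to 17, an L position)
n=24: W (go to 18, an L position)
n=25: W (go to 19, an L position)
n=26: W (go to 18, an L position)
n=27: W (go to 19, an L position)
n=28: L (options 22(W), 20(W) are all W)
n=29: L (options 23(W), 21(W) are all W)
n=30: L (options 24(W), 22(W) are all W)
n=31: L (options 25(W), 23(W) are all W)
n=32: L (options 26(W), 24(W) are all W)
n=33: L (options 27(W), 25(W) are all W)
n=34: W (go to 28, an L position)
n=35: W (go to 29, an L position)
n=36: W (go to 30, an L position)
n=37: W (go to 31, an L position)
n=38: W (go to 32, an L position)
From 38, the L positions reachable in one move are: 32, 30. Any move reaching one of these is winning.

Remove 6, leaving 32.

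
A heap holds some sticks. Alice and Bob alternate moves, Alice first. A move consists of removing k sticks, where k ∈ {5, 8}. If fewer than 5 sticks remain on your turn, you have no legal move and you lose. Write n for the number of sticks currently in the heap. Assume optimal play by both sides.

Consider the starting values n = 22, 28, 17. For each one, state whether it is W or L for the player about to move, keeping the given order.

Positions with no move are L. A position that does have a move is losing for the player to move precisely when every available move leads to a winning position for the opponent. Fill in the labels:
n=0: no move → L
n=1: no move → L
n=2: no move → L
n=3: no move → L
n=4: no move → L
n=5: W (go to 0, an L position)
n=6: W (go to 1, an L position)
n=7: W (go to 2, an L position)
n=8: W (go to 3, an L position)
n=9: W (go to 4, an L position)
n=10: W (go to 2, an L position)
n=11: W (go to 3, an L position)
n=12: W (go to 4, an L position)
n=13: L (options 8(W), 5(W) are all W)
n=14: L (options 9(W), 6(W) are all W)
n=15: L (options 10(W), 7(W) are all W)
n=16: L (options 11(W), 8(W) are all W)
n=17: L (options 12(W), 9(W) are all W)
n=18: W (go to 13, an L position)
n=19: W (go to 14, an L position)
n=20: W (go to 15, an L position)
n=21: W (go to 16, an L position)
n=22: W (go to 17, an L position)
n=23: W (go to 15, an L position)
n=24: W (go to 16, an L position)
n=25: W (go to 17, an L position)
n=26: L (options 21(W), 18(W) are all W)
n=27: L (options 22(W), 19(W) are all W)
n=28: L (options 23(W), 20(W) are all W)

22: W, 28: L, 17: L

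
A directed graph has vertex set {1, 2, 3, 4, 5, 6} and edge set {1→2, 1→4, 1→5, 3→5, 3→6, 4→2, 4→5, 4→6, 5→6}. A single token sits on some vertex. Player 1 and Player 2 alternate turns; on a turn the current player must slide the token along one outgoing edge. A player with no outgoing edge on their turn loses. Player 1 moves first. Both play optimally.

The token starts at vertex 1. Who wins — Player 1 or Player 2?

Classify positions by backward induction: terminal positions (no move available) are L. From any other position, the mover wins iff some move reaches an L.
Every edge goes from a vertex to one that appears earlier in the order 6, 2, 5, 4, 3, 1, so processing vertices in that order labels each vertex after all of its successors.
6: no outgoing edge → L
2: no outgoing edge → L
5: →6(L), so W
4: →2(L), so W
3: →6(L), so W
1: →2(L), so W
From 1 Player 1 can move to 2, reaching an L position.

Player 1 wins.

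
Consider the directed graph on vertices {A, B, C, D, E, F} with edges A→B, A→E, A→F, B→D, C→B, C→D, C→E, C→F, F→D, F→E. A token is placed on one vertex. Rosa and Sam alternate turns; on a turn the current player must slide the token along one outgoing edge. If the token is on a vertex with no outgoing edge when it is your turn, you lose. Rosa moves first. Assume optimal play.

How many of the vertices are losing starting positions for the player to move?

2

Classify positions by backward induction: terminal positions (no move available) are L. From any other position, the mover wins iff some move reaches an L.
Every edge goes from a vertex to one that appears earlier in the order E, D, F, B, C, A, so processing vertices in that order labels each vertex after all of its successors.
E: no outgoing edge → L
D: no outgoing edge → L
F: reaches L-position D → W
B: reaches L-position D → W
C: reaches L-position D → W
A: reaches L-position E → W
The L vertices are D, E; that is 2 in all.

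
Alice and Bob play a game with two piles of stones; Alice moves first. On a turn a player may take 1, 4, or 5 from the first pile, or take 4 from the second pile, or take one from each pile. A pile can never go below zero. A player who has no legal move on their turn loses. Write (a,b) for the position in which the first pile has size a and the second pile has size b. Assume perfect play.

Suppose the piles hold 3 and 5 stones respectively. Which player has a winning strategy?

Bob wins.

Label each position W (a win for the player to move) or L (a loss). A position with no legal move is L; any other position is W exactly when some move reaches an L, and L when every move reaches a W.
No move ever increases a pile, so every position that can arise here has a ≤ 3 and b ≤ 5; it is enough to label the cells with 0 ≤ a ≤ 3 and 0 ≤ b ≤ 5.
Every move lowers a or b (never raises either), so fill the grid row by row in increasing a, and left to right within a row: each cell's successors are then already labelled.
      b=0  b=1  b=2  b=3  b=4  b=5
a=0:    L    L    L    L    W    W
a=1:    W    W    W    W    W    L
a=2:    L    L    L    L    W    W
a=3:    W    W    W    W    W    L
Cells with no legal move (terminal, hence L): (0,0), (0,1), (0,2), (0,3).
The remaining L cells, each justified by listing all of its moves:
(1,5): L (options (0,5)(W), (1,1)(W), (0,4)(W) are all W)
(2,0): L (sole option (1,0)(W) is W)
(2,1): L (options (1,1)(W), (1,0)(W) are all W)
(2,2): L (options (1,2)(W), (1,1)(W) are all W)
(2,3): L (options (1,3)(W), (1,2)(W) are all W)
(3,5): L (options (2,5)(W), (3,1)(W), (2,4)(W) are all W)
Every other cell has at least one move into one of the L cells above, so it is W.
Every move from (3,5) reaches a W position, so the mover loses.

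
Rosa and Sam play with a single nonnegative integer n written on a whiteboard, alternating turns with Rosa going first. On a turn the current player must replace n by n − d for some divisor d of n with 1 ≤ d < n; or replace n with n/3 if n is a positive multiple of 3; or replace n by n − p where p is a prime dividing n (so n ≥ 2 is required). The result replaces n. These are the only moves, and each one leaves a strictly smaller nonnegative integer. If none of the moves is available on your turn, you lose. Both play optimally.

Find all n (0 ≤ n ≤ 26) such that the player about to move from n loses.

0, 1, 4, 9, 14, 20, 26

Positions with no move are L. A position that does have a move is losing for the player to move precisely when every available move leads to a winning position for the opponent. Fill in the labels:
n=0: no move → L
n=1: no move → L
n=2: reaches L-position 0 → W
n=3: reaches L-position 0 → W
n=4: only reaches 2(W), 3(W), all W → L
n=5: reaches L-position 0 → W
n=6: reaches L-position 4 → W
n=7: reaches L-position 0 → W
n=8: reaches L-position 4 → W
n=9: only reaches 3(W), 6(W), 8(W), all W → L
n=10: reaches L-position 9 → W
n=11: reaches L-position 0 → W
n=12: reaches L-position 4 → W
n=13: reaches L-position 0 → W
n=14: only reaches 7(W), 12(W), 13(W), all W → L
n=15: reaches L-position 14 → W
n=16: reaches L-position 14 → W
n=17: reaches L-position 0 → W
n=18: reaches L-position 9 → W
n=19: reaches L-position 0 → W
n=20: only reaches 10(W), 15(W), 16(W), 18(W), 19(W), all W → L
n=21: reaches L-position 14 → W
n=22: reaches L-position 20 → W
n=23: reaches L-position 0 → W
n=24: reaches L-position 20 → W
n=25: reaches L-position 20 → W
n=26: only reaches 13(W), 24(W), 25(W), all W → L
The losing starting values of n are exactly the entries labelled L in this table (7 of them).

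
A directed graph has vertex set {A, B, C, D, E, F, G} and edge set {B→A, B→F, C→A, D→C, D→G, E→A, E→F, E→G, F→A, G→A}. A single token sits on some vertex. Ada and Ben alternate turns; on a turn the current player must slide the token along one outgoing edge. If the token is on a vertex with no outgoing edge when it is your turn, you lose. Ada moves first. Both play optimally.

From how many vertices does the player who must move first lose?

Work bottom-up. With no move the player to move loses. Otherwise the position is W if at least one move leads to an L position for the opponent, and L if every move leads to a W.
Every edge goes from a vertex to one that appears earlier in the order A, F, C, G, E, D, B, so processing vertices in that order labels each vertex after all of its successors.
A: no outgoing edge → L
F: W (go to A, an L position)
C: W (go to A, an L position)
G: W (go to A, an L position)
E: W (go to A, an L position)
D: L (options G(W), C(W) are all W)
B: W (go to A, an L position)
The L vertices are A, D; that is 2 in all.

2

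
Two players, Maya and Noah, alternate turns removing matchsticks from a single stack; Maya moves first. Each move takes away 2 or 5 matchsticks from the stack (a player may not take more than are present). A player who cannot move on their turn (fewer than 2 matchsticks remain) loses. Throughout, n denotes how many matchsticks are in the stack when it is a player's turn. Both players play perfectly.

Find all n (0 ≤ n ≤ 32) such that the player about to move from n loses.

0, 1, 4, 7, 8, 11, 14, 15, 18, 21, 22, 25, 28, 29, 32

Positions with no move are L. A position that does have a move is losing for the player to move precisely when every available move leads to a winning position for the opponent. Fill in the labels:
n=0: no move → L
n=1: no move → L
n=2: →0(L), so W
n=3: →1(L), so W
n=4: →2(W) only, which is W, so L
n=5: →0(L), so W
n=6: →4(L), so W
n=7: →5(W), 2(W) — all W, so L
n=8: →6(W), 3(W) — all W, so L
n=9: →7(L), so W
n=10: →8(L), so W
n=11: →9(W), 6(W) — all W, so L
n=12: →7(L), so W
n=13: →11(L), so W
n=14: →12(W), 9(W) — all W, so L
n=15: →13(W), 10(W) — all W, so L
n=16: →14(L), so W
n=17: →15(L), so W
n=18: →16(W), 13(W) — all W, so L
n=19: →14(L), so W
n=20: →18(L), so W
n=21: →19(W), 16(W) — all W, so L
n=22: →20(W), 17(W) — all W, so L
n=23: →21(L), so W
n=24: →22(L), so W
n=25: →23(W), 20(W) — all W, so L
n=26: →21(L), so W
n=27: →25(L), so W
n=28: →26(W), 23(W) — all W, so L
n=29: →27(W), 24(W) — all W, so L
n=30: →28(L), so W
n=31: →29(L), so W
n=32: →30(W), 27(W) — all W, so L
The losing starting values of n are exactly the entries labelled L in this table (15 of them).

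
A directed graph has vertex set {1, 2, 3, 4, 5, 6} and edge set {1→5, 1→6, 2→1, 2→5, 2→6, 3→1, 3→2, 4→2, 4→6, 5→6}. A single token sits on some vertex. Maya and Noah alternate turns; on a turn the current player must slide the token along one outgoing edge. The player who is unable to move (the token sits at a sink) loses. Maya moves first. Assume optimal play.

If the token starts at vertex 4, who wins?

Maya wins.

Positions with no move are L. A position that does have a move is losing for the player to move precisely when every available move leads to a winning position for the opponent. Fill in the labels:
Every edge goes from a vertex to one that appears earlier in the order 6, 5, 1, 2, 3, 4, so processing vertices in that order labels each vertex after all of its successors.
6: no outgoing edge → L
5: →6(L), so W
1: →6(L), so W
2: →6(L), so W
3: →2(W), 1(W) — all W, so L
4: →6(L), so W
From 4 Maya can move to 6, reaching an L position.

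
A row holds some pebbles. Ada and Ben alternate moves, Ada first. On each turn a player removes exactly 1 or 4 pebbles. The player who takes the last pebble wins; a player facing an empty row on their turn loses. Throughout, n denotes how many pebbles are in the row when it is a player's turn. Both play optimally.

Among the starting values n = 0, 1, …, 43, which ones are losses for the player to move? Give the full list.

Positions with no move are L. A position that does have a move is losing for the player to move precisely when every available move leads to a winning position for the opponent. Fill in the labels:
n=0: no move → L
n=1: →0(L), so W
n=2: →1(W) only, which is W, so L
n=3: →2(L), so W
n=4: →0(L), so W
n=5: →4(W), 1(W) — all W, so L
n=6: →5(L), so W
n=7: →6(W), 3(W) — all W, so L
n=8: →7(L), so W
n=9: →5(L), so W
n=10: →9(W), 6(W) — all W, so L
n=11: →10(L), so W
n=12: →11(W), 8(W) — all W, so L
n=13: →12(L), so W
n=14: →10(L), so W
n=15: →14(W), 11(W) — all W, so L
n=16: →15(L), so W
n=17: →16(W), 13(W) — all W, so L
n=18: →17(L), so W
n=19: →15(L), so W
n=20: →19(W), 16(W) — all W, so L
n=21: →20(L), so W
n=22: →21(W), 18(W) — all W, so L
n=23: →22(L), so W
n=24: →20(L), so W
n=25: →24(W), 21(W) — all W, so L
n=26: →25(L), so W
n=27: →26(W), 23(W) — all W, so L
n=28: →27(L), so W
n=29: →25(L), so W
n=30: →29(W), 26(W) — all W, so L
n=31: →30(L), so W
n=32: →31(W), 28(W) — all W, so L
n=33: →32(L), so W
n=34: →30(L), so W
n=35: →34(W), 31(W) — all W, so L
n=36: →35(L), so W
n=37: →36(W), 33(W) — all W, so L
n=38: →37(L), so W
n=39: →35(L), so W
n=40: →39(W), 36(W) — all W, so L
n=41: →40(L), so W
n=42: →41(W), 38(W) — all W, so L
n=43: →42(L), so W
The losing starting values of n are exactly the entries labelled L in this table (18 of them).

0, 2, 5, 7, 10, 12, 15, 17, 20, 22, 25, 27, 30, 32, 35, 37, 40, 42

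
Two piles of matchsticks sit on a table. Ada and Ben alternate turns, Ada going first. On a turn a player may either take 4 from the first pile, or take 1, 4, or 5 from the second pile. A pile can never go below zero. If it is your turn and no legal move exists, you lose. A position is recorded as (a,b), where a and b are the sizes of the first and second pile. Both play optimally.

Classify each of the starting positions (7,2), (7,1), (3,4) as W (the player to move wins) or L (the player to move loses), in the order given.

Work bottom-up. With no move the player to move loses. Otherwise the position is W if at least one move leads to an L position for the opponent, and L if every move leads to a W.
No move ever increases a pile, so every position that can arise here has a ≤ 7 and b ≤ 4; it is enough to label the cells with 0 ≤ a ≤ 7 and 0 ≤ b ≤ 4.
Every move lowers a or b (never raises either), so fill the grid row by row in increasing a, and left to right within a row: each cell's successors are then already labelled.
      b=0  b=1  b=2  b=3  b=4
a=0:    L    W    L    W    W
a=1:    L    W    L    W    W
a=2:    L    W    L    W    W
a=3:    L    W    L    W    W
a=4:    W    L    W    L    W
a=5:    W    L    W    L    W
a=6:    W    L    W    L    W
a=7:    W    L    W    L    W
Cells with no legal move (terminal, hence L): (0,0), (1,0), (2,0), (3,0).
The remaining L cells, each justified by listing all of its moves:
(0,2): L (sole option (0,1)(W) is W)
(1,2): L (sole option (1,1)(W) is W)
(2,2): L (sole option (2,1)(W) is W)
(3,2): L (sole option (3,1)(W) is W)
(4,1): L (options (0,1)(W), (4,0)(W) are all W)
(4,3): L (options (0,3)(W), (4,2)(W) are all W)
(5,1): L (options (1,1)(W), (5,0)(W) are all W)
(5,3): L (options (1,3)(W), (5,2)(W) are all W)
(6,1): L (options (2,1)(W), (6,0)(W) are all W)
(6,3): L (options (2,3)(W), (6,2)(W) are all W)
(7,1): L (options (3,1)(W), (7,0)(W) are all W)
(7,3): L (options (3,3)(W), (7,2)(W) are all W)
Every other cell has at least one move into one of the L cells above, so it is W.
(7,2): the move to (3,2) reaches an L cell, so W
(7,1): one of the L cells justified above, so L
(3,4): the move to (3,0) reaches an L cell, so W

(7,2): W, (7,1): L, (3,4): W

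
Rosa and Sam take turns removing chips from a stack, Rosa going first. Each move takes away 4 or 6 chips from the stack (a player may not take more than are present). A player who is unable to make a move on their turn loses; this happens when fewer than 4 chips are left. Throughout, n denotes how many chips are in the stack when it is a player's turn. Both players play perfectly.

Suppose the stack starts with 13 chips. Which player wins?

Positions with no move are L. A position that does have a move is losing for the player to move precisely when every available move leads to a winning position for the opponent. Fill in the labels:
n=0: no move → L
n=1: no move → L
n=2: no move → L
n=3: no move → L
n=4: can move to 0, which is L ⇒ W
n=5: can move to 1, which is L ⇒ W
n=6: can move to 2, which is L ⇒ W
n=7: can move to 3, which is L ⇒ W
n=8: can move to 2, which is L ⇒ W
n=9: can move to 3, which is L ⇒ W
n=10: moves to 6(W), 4(W); every one is W ⇒ L
n=11: moves to 7(W), 5(W); every one is W ⇒ L
n=12: moves to 8(W), 6(W); every one is W ⇒ L
n=13: moves to 9(W), 7(W); every one is W ⇒ L
Every move from 13 reaches a W position, so the mover loses.

Sam wins.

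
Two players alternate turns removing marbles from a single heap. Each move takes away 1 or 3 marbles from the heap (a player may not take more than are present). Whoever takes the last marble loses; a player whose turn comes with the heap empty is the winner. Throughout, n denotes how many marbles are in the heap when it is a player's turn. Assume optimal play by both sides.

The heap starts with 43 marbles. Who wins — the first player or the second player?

The second player wins.

Classify positions by backward induction: terminal positions (no move available) are W. From any other position, the mover wins iff some move reaches an L.
n=0: no move; the opponent has just taken the last marble and therefore loses → W
n=1: only reaches 0(W), which is W → L
n=2: reaches L-position 1 → W
n=3: only reaches 2(W), 0(W), all W → L
n=4: reaches L-position 3 → W
n=5: only reaches 4(W), 2(W), all W → L
n=6: reaches L-position 5 → W
n=7: only reaches 6(W), 4(W), all W → L
n=8: reaches L-position 7 → W
n=9: only reaches 8(W), 6(W), all W → L
n=10: reaches L-position 9 → W
n=11: only reaches 10(W), 8(W), all W → L
n=12: reaches L-position 11 → W
n=13: only reaches 12(W), 10(W), all W → L
n=14: reaches L-position 13 → W
n=15: only reaches 14(W), 12(W), all W → L
n=16: reaches L-position 15 → W
n=17: only reaches 16(W), 14(W), all W → L
n=18: reaches L-position 17 → W
n=19: only reaches 18(W), 16(W), all W → L
n=20: reaches L-position 19 → W
n=21: only reaches 20(W), 18(W), all W → L
n=22: reaches L-position 21 → W
n=23: only reaches 22(W), 20(W), all W → L
n=24: reaches L-position 23 → W
n=25: only reaches 24(W), 22(W), all W → L
n=26: reaches L-position 25 → W
n=27: only reaches 26(W), 24(W), all W → L
n=28: reaches L-position 27 → W
n=29: only reaches 28(W), 26(W), all W → L
n=30: reaches L-position 29 → W
n=31: only reaches 30(W), 28(W), all W → L
n=32: reaches L-position 31 → W
n=33: only reaches 32(W), 30(W), all W → L
n=34: reaches L-position 33 → W
n=35: only reaches 34(W), 32(W), all W → L
n=36: reaches L-position 35 → W
n=37: only reaches 36(W), 34(W), all W → L
n=38: reaches L-position 37 → W
n=39: only reaches 38(W), 36(W), all W → L
n=40: reaches L-position 39 → W
n=41: only reaches 40(W), 38(W), all W → L
n=42: reaches L-position 41 → W
n=43: only reaches 42(W), 40(W), all W → L
Every move from 43 reaches a W position, so the mover loses.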